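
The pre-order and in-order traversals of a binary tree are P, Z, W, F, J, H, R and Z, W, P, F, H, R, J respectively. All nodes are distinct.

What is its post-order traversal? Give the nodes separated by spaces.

The first element of pre-order is the root; it splits in-order into left and right subtrees.
Root P: left subtree has 2 nodes {Z, W}, right has 4 {F, H, R, J}.
  Root Z: left subtree has 0 nodes { }, right has 1 {W}.
  Root F: left subtree has 0 nodes { }, right has 3 {H, R, J}.
    Root J: left subtree has 2 nodes {H, R}, right has 0 { }.
      Root H: left subtree has 0 nodes { }, right has 1 {R}.

W Z R H J F P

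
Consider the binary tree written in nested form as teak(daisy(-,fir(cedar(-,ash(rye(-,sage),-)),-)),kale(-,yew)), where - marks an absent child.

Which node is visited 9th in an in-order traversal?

yew

In-order visits the left subtree, then the node, then the right subtree.
At teak: go left to daisy.
  At daisy: no left child.
  Visit daisy.
  At daisy: go right to fir.
    At fir: go left to cedar.
      At cedar: no left child.
      Visit cedar.
      At cedar: go right to ash.
        At ash: go left to rye.
          At rye: no left child.
          Visit rye.
          At rye: go right to sage.
            sage is a leaf — visit sage.
        Visit ash.
        At ash: no right child.
    Visit fir.
    At fir: no right child.
Visit teak.
At teak: go right to kale.
  At kale: no left child.
  Visit kale.
  At kale: go right to yew.
    yew is a leaf — visit yew.
Full in-order sequence: daisy, cedar, rye, sage, ash, fir, teak, kale, yew.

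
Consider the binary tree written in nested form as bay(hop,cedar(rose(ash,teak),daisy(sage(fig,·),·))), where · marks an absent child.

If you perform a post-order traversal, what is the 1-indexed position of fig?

Post-order visits the left subtree, then the right subtree, then the node.
At bay: go left to hop.
  hop is a leaf — visit hop.
At bay: go right to cedar.
  At cedar: go left to rose.
    At rose: go left to ash.
      ash is a leaf — visit ash.
    At rose: go right to teak.
      teak is a leaf — visit teak.
    Visit rose.
  At cedar: go right to daisy.
    At daisy: go left to sage.
      At sage: go left to fig.
        fig is a leaf — visit fig.
      At sage: no right child.
      Visit sage.
    At daisy: no right child.
    Visit daisy.
  Visit cedar.
Visit bay.
Full post-order sequence: hop, ash, teak, rose, fig, sage, daisy, cedar, bay.

5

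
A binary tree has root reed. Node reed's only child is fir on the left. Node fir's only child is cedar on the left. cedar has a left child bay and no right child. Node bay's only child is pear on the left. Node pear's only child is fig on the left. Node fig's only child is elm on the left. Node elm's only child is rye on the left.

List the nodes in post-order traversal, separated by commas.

rye, elm, fig, pear, bay, cedar, fir, reed

Post-order visits the left subtree, then the right subtree, then the node.
At reed: go left to fir.
  At fir: go left to cedar.
    At cedar: go left to bay.
      At bay: go left to pear.
        At pear: go left to fig.
          At fig: go left to elm.
            At elm: go left to rye.
              rye is a leaf — visit rye.
            At elm: no right child.
            Visit elm.
          At fig: no right child.
          Visit fig.
        At pear: no right child.
        Visit pear.
      At bay: no right child.
      Visit bay.
    At cedar: no right child.
    Visit cedar.
  At fir: no right child.
  Visit fir.
At reed: no right child.
Visit reed.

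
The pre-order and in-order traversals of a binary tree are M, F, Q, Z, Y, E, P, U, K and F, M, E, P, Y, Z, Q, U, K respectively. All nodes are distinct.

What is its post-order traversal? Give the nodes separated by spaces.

F P E Y Z K U Q M

The first element of pre-order is the root; it splits in-order into left and right subtrees.
Root M: left subtree has 1 node {F}, right has 7 {E, P, Y, Z, Q, U, K}.
  Root Q: left subtree has 4 nodes {E, P, Y, Z}, right has 2 {U, K}.
    Root Z: left subtree has 3 nodes {E, P, Y}, right has 0 { }.
      Root Y: left subtree has 2 nodes {E, P}, right has 0 { }.
        Root E: left subtree has 0 nodes { }, right has 1 {P}.
    Root U: left subtree has 0 nodes { }, right has 1 {K}.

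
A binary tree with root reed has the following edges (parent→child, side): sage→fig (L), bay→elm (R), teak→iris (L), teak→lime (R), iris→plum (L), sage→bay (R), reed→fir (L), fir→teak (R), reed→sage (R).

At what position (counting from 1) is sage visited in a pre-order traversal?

Pre-order visits the node, then its left subtree, then its right subtree.
Visit reed.
At reed: go left to fir.
  Visit fir.
  At fir: no left child.
  At fir: go right to teak.
    Visit teak.
    At teak: go left to iris.
      Visit iris.
      At iris: go left to plum.
        plum is a leaf — visit plum.
      At iris: no right child.
    At teak: go right to lime.
      lime is a leaf — visit lime.
At reed: go right to sage.
  Visit sage.
  At sage: go left to fig.
    fig is a leaf — visit fig.
  At sage: go right to bay.
    Visit bay.
    At bay: no left child.
    At bay: go right to elm.
      elm is a leaf — visit elm.
Full pre-order sequence: reed, fir, teak, iris, plum, lime, sage, fig, bay, elm.

7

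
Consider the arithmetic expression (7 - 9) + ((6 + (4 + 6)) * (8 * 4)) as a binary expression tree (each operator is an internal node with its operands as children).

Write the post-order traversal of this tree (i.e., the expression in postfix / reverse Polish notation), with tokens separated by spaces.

7 9 - 6 4 6 + + 8 4 * * +

Post-order on an expression tree gives postfix notation: for each operator, emit left operand, right operand, then the operator.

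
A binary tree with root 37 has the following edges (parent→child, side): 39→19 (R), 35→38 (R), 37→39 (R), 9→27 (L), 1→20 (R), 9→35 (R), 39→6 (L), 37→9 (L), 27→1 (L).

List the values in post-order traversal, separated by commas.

Post-order visits the left subtree, then the right subtree, then the node.
At 37: go left to 9.
  At 9: go left to 27.
    At 27: go left to 1.
      At 1: no left child.
      At 1: go right to 20.
        20 is a leaf — visit 20.
      Visit 1.
    At 27: no right child.
    Visit 27.
  At 9: go right to 35.
    At 35: no left child.
    At 35: go right to 38.
      38 is a leaf — visit 38.
    Visit 35.
  Visit 9.
At 37: go right to 39.
  At 39: go left to 6.
    6 is a leaf — visit 6.
  At 39: go right to 19.
    19 is a leaf — visit 19.
  Visit 39.
Visit 37.

20, 1, 27, 38, 35, 9, 6, 19, 39, 37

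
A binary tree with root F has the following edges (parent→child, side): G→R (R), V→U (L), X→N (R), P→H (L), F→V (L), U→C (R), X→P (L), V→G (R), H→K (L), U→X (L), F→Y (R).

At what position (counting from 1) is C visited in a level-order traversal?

Level-order visits nodes level by level from the root, left to right within each level.
Level 0: F
Level 1: V, Y
Level 2: U, G
Level 3: X, C, R
Level 4: P, N
Level 5: H
Level 6: K
Full level-order sequence: F, V, Y, U, G, X, C, R, P, N, H, K.

7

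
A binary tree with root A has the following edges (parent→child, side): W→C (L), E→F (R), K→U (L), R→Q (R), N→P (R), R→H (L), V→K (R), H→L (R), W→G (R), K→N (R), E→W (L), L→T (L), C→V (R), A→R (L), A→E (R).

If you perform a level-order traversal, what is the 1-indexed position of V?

Level-order visits nodes level by level from the root, left to right within each level.
Level 0: A
Level 1: R, E
Level 2: H, Q, W, F
Level 3: L, C, G
Level 4: T, V
Level 5: K
Level 6: U, N
Level 7: P
Full level-order sequence: A, R, E, H, Q, W, F, L, C, G, T, V, K, U, N, P.

12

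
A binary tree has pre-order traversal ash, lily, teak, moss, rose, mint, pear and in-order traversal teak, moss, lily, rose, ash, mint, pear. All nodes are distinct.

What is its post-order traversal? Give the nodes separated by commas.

moss, teak, rose, lily, pear, mint, ash

The first element of pre-order is the root; it splits in-order into left and right subtrees.
Root ash: left subtree has 4 nodes {teak, moss, lily, rose}, right has 2 {mint, pear}.
  Root lily: left subtree has 2 nodes {teak, moss}, right has 1 {rose}.
    Root teak: left subtree has 0 nodes { }, right has 1 {moss}.
  Root mint: left subtree has 0 nodes { }, right has 1 {pear}.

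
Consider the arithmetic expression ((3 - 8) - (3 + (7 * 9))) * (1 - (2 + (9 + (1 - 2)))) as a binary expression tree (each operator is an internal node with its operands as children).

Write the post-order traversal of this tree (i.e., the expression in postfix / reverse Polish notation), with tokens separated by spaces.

3 8 - 3 7 9 * + - 1 2 9 1 2 - + + - *

Post-order on an expression tree gives postfix notation: for each operator, emit left operand, right operand, then the operator.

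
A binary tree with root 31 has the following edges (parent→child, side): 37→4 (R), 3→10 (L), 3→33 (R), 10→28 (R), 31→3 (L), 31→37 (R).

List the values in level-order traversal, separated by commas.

Level-order visits nodes level by level from the root, left to right within each level.
Level 0: 31
Level 1: 3, 37
Level 2: 10, 33, 4
Level 3: 28

31, 3, 37, 10, 33, 4, 28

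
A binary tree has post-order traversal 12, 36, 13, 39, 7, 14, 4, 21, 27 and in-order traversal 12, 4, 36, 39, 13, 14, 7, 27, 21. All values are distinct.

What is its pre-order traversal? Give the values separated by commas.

The last element of post-order is the root; it splits in-order into left and right subtrees.
Root 27: left subtree has 7 nodes {12, 4, 36, 39, 13, 14, 7}, right has 1 {21}.
  Root 4: left subtree has 1 node {12}, right has 5 {36, 39, 13, 14, 7}.
    Root 14: left subtree has 3 nodes {36, 39, 13}, right has 1 {7}.
      Root 39: left subtree has 1 node {36}, right has 1 {13}.

27, 4, 12, 14, 39, 36, 13, 7, 21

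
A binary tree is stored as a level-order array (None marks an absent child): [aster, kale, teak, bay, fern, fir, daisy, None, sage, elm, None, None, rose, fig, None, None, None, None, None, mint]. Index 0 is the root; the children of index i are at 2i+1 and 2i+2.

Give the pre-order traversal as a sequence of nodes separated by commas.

aster, kale, bay, sage, fern, elm, mint, teak, fir, rose, daisy, fig

Pre-order visits the node, then its left subtree, then its right subtree.
Visit aster.
At aster: go left to kale.
  Visit kale.
  At kale: go left to bay.
    Visit bay.
    At bay: no left child.
    At bay: go right to sage.
      sage is a leaf — visit sage.
  At kale: go right to fern.
    Visit fern.
    At fern: go left to elm.
      Visit elm.
      At elm: go left to mint.
        mint is a leaf — visit mint.
      At elm: no right child.
    At fern: no right child.
At aster: go right to teak.
  Visit teak.
  At teak: go left to fir.
    Visit fir.
    At fir: no left child.
    At fir: go right to rose.
      rose is a leaf — visit rose.
  At teak: go right to daisy.
    Visit daisy.
    At daisy: go left to fig.
      fig is a leaf — visit fig.
    At daisy: no right child.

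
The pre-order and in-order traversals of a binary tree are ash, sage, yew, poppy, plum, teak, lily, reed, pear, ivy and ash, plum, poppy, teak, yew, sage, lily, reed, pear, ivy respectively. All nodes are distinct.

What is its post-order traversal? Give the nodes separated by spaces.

The first element of pre-order is the root; it splits in-order into left and right subtrees.
Root ash: left subtree has 0 nodes { }, right has 9 {plum, poppy, teak, yew, sage, lily, reed, pear, ivy}.
  Root sage: left subtree has 4 nodes {plum, poppy, teak, yew}, right has 4 {lily, reed, pear, ivy}.
    Root yew: left subtree has 3 nodes {plum, poppy, teak}, right has 0 { }.
      Root poppy: left subtree has 1 node {plum}, right has 1 {teak}.
    Root lily: left subtree has 0 nodes { }, right has 3 {reed, pear, ivy}.
      Root reed: left subtree has 0 nodes { }, right has 2 {pear, ivy}.
        Root pear: left subtree has 0 nodes { }, right has 1 {ivy}.

plum teak poppy yew ivy pear reed lily sage ash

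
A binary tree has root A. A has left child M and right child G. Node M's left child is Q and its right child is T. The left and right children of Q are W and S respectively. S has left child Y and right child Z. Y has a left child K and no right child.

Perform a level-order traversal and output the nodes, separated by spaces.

A M G Q T W S Y Z K

Level-order visits nodes level by level from the root, left to right within each level.
Level 0: A
Level 1: M, G
Level 2: Q, T
Level 3: W, S
Level 4: Y, Z
Level 5: K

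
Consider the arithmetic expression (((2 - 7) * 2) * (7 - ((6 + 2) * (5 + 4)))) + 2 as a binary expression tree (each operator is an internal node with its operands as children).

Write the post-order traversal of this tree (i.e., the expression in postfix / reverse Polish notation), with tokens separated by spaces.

2 7 - 2 * 7 6 2 + 5 4 + * - * 2 +

Post-order on an expression tree gives postfix notation: for each operator, emit left operand, right operand, then the operator.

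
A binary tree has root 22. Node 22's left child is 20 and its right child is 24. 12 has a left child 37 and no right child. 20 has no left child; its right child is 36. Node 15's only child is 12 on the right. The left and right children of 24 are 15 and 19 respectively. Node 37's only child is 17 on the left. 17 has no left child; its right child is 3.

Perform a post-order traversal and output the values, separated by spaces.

Post-order visits the left subtree, then the right subtree, then the node.
At 22: go left to 20.
  At 20: no left child.
  At 20: go right to 36.
    36 is a leaf — visit 36.
  Visit 20.
At 22: go right to 24.
  At 24: go left to 15.
    At 15: no left child.
    At 15: go right to 12.
      At 12: go left to 37.
        At 37: go left to 17.
          At 17: no left child.
          At 17: go right to 3.
            3 is a leaf — visit 3.
          Visit 17.
        At 37: no right child.
        Visit 37.
      At 12: no right child.
      Visit 12.
    Visit 15.
  At 24: go right to 19.
    19 is a leaf — visit 19.
  Visit 24.
Visit 22.

36 20 3 17 37 12 15 19 24 22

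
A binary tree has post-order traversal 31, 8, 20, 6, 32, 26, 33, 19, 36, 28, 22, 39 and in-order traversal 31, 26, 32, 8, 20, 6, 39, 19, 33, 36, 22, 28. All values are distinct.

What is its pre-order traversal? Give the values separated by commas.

The last element of post-order is the root; it splits in-order into left and right subtrees.
Root 39: left subtree has 6 nodes {31, 26, 32, 8, 20, 6}, right has 5 {19, 33, 36, 22, 28}.
  Root 26: left subtree has 1 node {31}, right has 4 {32, 8, 20, 6}.
    Root 32: left subtree has 0 nodes { }, right has 3 {8, 20, 6}.
      Root 6: left subtree has 2 nodes {8, 20}, right has 0 { }.
        Root 20: left subtree has 1 node {8}, right has 0 { }.
  Root 22: left subtree has 3 nodes {19, 33, 36}, right has 1 {28}.
    Root 36: left subtree has 2 nodes {19, 33}, right has 0 { }.
      Root 19: left subtree has 0 nodes { }, right has 1 {33}.

39, 26, 31, 32, 6, 20, 8, 22, 36, 19, 33, 28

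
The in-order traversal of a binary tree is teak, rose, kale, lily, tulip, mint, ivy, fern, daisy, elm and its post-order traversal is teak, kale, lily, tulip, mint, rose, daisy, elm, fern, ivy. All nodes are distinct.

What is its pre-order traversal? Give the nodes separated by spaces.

ivy rose teak mint tulip lily kale fern elm daisy

The last element of post-order is the root; it splits in-order into left and right subtrees.
Root ivy: left subtree has 6 nodes {teak, rose, kale, lily, tulip, mint}, right has 3 {fern, daisy, elm}.
  Root rose: left subtree has 1 node {teak}, right has 4 {kale, lily, tulip, mint}.
    Root mint: left subtree has 3 nodes {kale, lily, tulip}, right has 0 { }.
      Root tulip: left subtree has 2 nodes {kale, lily}, right has 0 { }.
        Root lily: left subtree has 1 node {kale}, right has 0 { }.
  Root fern: left subtree has 0 nodes { }, right has 2 {daisy, elm}.
    Root elm: left subtree has 1 node {daisy}, right has 0 { }.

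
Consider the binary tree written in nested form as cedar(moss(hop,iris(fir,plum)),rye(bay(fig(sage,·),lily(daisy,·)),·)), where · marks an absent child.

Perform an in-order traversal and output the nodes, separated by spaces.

hop moss fir iris plum cedar sage fig bay daisy lily rye

In-order visits the left subtree, then the node, then the right subtree.
At cedar: go left to moss.
  At moss: go left to hop.
    hop is a leaf — visit hop.
  Visit moss.
  At moss: go right to iris.
    At iris: go left to fir.
      fir is a leaf — visit fir.
    Visit iris.
    At iris: go right to plum.
      plum is a leaf — visit plum.
Visit cedar.
At cedar: go right to rye.
  At rye: go left to bay.
    At bay: go left to fig.
      At fig: go left to sage.
        sage is a leaf — visit sage.
      Visit fig.
      At fig: no right child.
    Visit bay.
    At bay: go right to lily.
      At lily: go left to daisy.
        daisy is a leaf — visit daisy.
      Visit lily.
      At lily: no right child.
  Visit rye.
  At rye: no right child.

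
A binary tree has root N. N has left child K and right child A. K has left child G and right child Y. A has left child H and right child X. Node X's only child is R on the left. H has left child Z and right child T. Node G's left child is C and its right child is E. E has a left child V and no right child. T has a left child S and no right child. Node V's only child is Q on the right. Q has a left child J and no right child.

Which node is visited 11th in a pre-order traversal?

Pre-order visits the node, then its left subtree, then its right subtree.
Visit N.
At N: go left to K.
  Visit K.
  At K: go left to G.
    Visit G.
    At G: go left to C.
      C is a leaf — visit C.
    At G: go right to E.
      Visit E.
      At E: go left to V.
        Visit V.
        At V: no left child.
        At V: go right to Q.
          Visit Q.
          At Q: go left to J.
            J is a leaf — visit J.
          At Q: no right child.
      At E: no right child.
  At K: go right to Y.
    Y is a leaf — visit Y.
At N: go right to A.
  Visit A.
  At A: go left to H.
    Visit H.
    At H: go left to Z.
      Z is a leaf — visit Z.
    At H: go right to T.
      Visit T.
      At T: go left to S.
        S is a leaf — visit S.
      At T: no right child.
  At A: go right to X.
    Visit X.
    At X: go left to R.
      R is a leaf — visit R.
    At X: no right child.
Full pre-order sequence: N, K, G, C, E, V, Q, J, Y, A, H, Z, T, S, X, R.

H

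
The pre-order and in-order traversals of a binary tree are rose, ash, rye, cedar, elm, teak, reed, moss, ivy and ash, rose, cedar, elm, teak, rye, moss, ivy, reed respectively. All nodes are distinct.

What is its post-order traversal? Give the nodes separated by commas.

The first element of pre-order is the root; it splits in-order into left and right subtrees.
Root rose: left subtree has 1 node {ash}, right has 7 {cedar, elm, teak, rye, moss, ivy, reed}.
  Root rye: left subtree has 3 nodes {cedar, elm, teak}, right has 3 {moss, ivy, reed}.
    Root cedar: left subtree has 0 nodes { }, right has 2 {elm, teak}.
      Root elm: left subtree has 0 nodes { }, right has 1 {teak}.
    Root reed: left subtree has 2 nodes {moss, ivy}, right has 0 { }.
      Root moss: left subtree has 0 nodes { }, right has 1 {ivy}.

ash, teak, elm, cedar, ivy, moss, reed, rye, rose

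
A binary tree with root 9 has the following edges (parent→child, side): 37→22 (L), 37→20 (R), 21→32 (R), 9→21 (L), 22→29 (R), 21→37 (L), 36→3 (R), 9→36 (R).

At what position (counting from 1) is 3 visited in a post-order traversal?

7

Post-order visits the left subtree, then the right subtree, then the node.
At 9: go left to 21.
  At 21: go left to 37.
    At 37: go left to 22.
      At 22: no left child.
      At 22: go right to 29.
        29 is a leaf — visit 29.
      Visit 22.
    At 37: go right to 20.
      20 is a leaf — visit 20.
    Visit 37.
  At 21: go right to 32.
    32 is a leaf — visit 32.
  Visit 21.
At 9: go right to 36.
  At 36: no left child.
  At 36: go right to 3.
    3 is a leaf — visit 3.
  Visit 36.
Visit 9.
Full post-order sequence: 29, 22, 20, 37, 32, 21, 3, 36, 9.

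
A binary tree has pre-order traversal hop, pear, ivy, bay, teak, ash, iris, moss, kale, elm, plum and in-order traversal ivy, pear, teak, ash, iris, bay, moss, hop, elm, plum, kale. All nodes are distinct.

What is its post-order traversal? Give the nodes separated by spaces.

The first element of pre-order is the root; it splits in-order into left and right subtrees.
Root hop: left subtree has 7 nodes {ivy, pear, teak, ash, iris, bay, moss}, right has 3 {elm, plum, kale}.
  Root pear: left subtree has 1 node {ivy}, right has 5 {teak, ash, iris, bay, moss}.
    Root bay: left subtree has 3 nodes {teak, ash, iris}, right has 1 {moss}.
      Root teak: left subtree has 0 nodes { }, right has 2 {ash, iris}.
        Root ash: left subtree has 0 nodes { }, right has 1 {iris}.
  Root kale: left subtree has 2 nodes {elm, plum}, right has 0 { }.
    Root elm: left subtree has 0 nodes { }, right has 1 {plum}.

ivy iris ash teak moss bay pear plum elm kale hop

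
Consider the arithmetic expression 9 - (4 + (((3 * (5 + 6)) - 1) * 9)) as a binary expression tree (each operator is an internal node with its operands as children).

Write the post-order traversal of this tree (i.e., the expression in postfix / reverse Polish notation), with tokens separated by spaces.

9 4 3 5 6 + * 1 - 9 * + -

Post-order on an expression tree gives postfix notation: for each operator, emit left operand, right operand, then the operator.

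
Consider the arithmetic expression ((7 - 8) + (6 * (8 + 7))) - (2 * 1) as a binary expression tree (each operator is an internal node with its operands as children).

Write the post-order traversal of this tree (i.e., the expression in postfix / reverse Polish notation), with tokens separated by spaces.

7 8 - 6 8 7 + * + 2 1 * -

Post-order on an expression tree gives postfix notation: for each operator, emit left operand, right operand, then the operator.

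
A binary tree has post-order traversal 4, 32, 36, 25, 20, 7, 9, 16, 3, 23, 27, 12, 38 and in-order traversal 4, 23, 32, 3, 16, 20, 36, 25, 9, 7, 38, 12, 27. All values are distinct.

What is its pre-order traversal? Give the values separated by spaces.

The last element of post-order is the root; it splits in-order into left and right subtrees.
Root 38: left subtree has 10 nodes {4, 23, 32, 3, 16, 20, 36, 25, 9, 7}, right has 2 {12, 27}.
  Root 23: left subtree has 1 node {4}, right has 8 {32, 3, 16, 20, 36, 25, 9, 7}.
    Root 3: left subtree has 1 node {32}, right has 6 {16, 20, 36, 25, 9, 7}.
      Root 16: left subtree has 0 nodes { }, right has 5 {20, 36, 25, 9, 7}.
        Root 9: left subtree has 3 nodes {20, 36, 25}, right has 1 {7}.
          Root 20: left subtree has 0 nodes { }, right has 2 {36, 25}.
            Root 25: left subtree has 1 node {36}, right has 0 { }.
  Root 12: left subtree has 0 nodes { }, right has 1 {27}.

38 23 4 3 32 16 9 20 25 36 7 12 27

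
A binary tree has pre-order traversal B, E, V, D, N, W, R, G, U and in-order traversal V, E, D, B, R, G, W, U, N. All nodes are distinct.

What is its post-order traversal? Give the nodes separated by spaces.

The first element of pre-order is the root; it splits in-order into left and right subtrees.
Root B: left subtree has 3 nodes {V, E, D}, right has 5 {R, G, W, U, N}.
  Root E: left subtree has 1 node {V}, right has 1 {D}.
  Root N: left subtree has 4 nodes {R, G, W, U}, right has 0 { }.
    Root W: left subtree has 2 nodes {R, G}, right has 1 {U}.
      Root R: left subtree has 0 nodes { }, right has 1 {G}.

V D E G R U W N B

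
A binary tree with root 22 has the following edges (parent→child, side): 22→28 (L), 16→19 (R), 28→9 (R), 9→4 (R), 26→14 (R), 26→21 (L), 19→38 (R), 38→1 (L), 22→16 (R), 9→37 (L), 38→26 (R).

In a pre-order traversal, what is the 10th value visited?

26

Pre-order visits the node, then its left subtree, then its right subtree.
Visit 22.
At 22: go left to 28.
  Visit 28.
  At 28: no left child.
  At 28: go right to 9.
    Visit 9.
    At 9: go left to 37.
      37 is a leaf — visit 37.
    At 9: go right to 4.
      4 is a leaf — visit 4.
At 22: go right to 16.
  Visit 16.
  At 16: no left child.
  At 16: go right to 19.
    Visit 19.
    At 19: no left child.
    At 19: go right to 38.
      Visit 38.
      At 38: go left to 1.
        1 is a leaf — visit 1.
      At 38: go right to 26.
        Visit 26.
        At 26: go left to 21.
          21 is a leaf — visit 21.
        At 26: go right to 14.
          14 is a leaf — visit 14.
Full pre-order sequence: 22, 28, 9, 37, 4, 16, 19, 38, 1, 26, 21, 14.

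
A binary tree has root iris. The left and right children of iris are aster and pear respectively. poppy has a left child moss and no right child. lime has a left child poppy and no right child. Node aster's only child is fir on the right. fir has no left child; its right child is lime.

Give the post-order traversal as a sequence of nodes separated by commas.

moss, poppy, lime, fir, aster, pear, iris

Post-order visits the left subtree, then the right subtree, then the node.
At iris: go left to aster.
  At aster: no left child.
  At aster: go right to fir.
    At fir: no left child.
    At fir: go right to lime.
      At lime: go left to poppy.
        At poppy: go left to moss.
          moss is a leaf — visit moss.
        At poppy: no right child.
        Visit poppy.
      At lime: no right child.
      Visit lime.
    Visit fir.
  Visit aster.
At iris: go right to pear.
  pear is a leaf — visit pear.
Visit iris.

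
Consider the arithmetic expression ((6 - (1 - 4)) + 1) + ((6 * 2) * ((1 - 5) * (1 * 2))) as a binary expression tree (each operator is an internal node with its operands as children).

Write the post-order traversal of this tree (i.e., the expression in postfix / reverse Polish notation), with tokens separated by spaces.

Post-order on an expression tree gives postfix notation: for each operator, emit left operand, right operand, then the operator.

6 1 4 - - 1 + 6 2 * 1 5 - 1 2 * * * +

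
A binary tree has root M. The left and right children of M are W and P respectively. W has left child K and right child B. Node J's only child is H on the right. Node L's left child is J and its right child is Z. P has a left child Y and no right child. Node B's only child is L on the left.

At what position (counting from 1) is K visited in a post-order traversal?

1

Post-order visits the left subtree, then the right subtree, then the node.
At M: go left to W.
  At W: go left to K.
    K is a leaf — visit K.
  At W: go right to B.
    At B: go left to L.
      At L: go left to J.
        At J: no left child.
        At J: go right to H.
          H is a leaf — visit H.
        Visit J.
      At L: go right to Z.
        Z is a leaf — visit Z.
      Visit L.
    At B: no right child.
    Visit B.
  Visit W.
At M: go right to P.
  At P: go left to Y.
    Y is a leaf — visit Y.
  At P: no right child.
  Visit P.
Visit M.
Full post-order sequence: K, H, J, Z, L, B, W, Y, P, M.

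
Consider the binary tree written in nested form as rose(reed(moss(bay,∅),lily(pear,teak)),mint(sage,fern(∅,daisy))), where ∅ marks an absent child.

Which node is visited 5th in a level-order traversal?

lily

Level-order visits nodes level by level from the root, left to right within each level.
Level 0: rose
Level 1: reed, mint
Level 2: moss, lily, sage, fern
Level 3: bay, pear, teak, daisy
Full level-order sequence: rose, reed, mint, moss, lily, sage, fern, bay, pear, teak, daisy.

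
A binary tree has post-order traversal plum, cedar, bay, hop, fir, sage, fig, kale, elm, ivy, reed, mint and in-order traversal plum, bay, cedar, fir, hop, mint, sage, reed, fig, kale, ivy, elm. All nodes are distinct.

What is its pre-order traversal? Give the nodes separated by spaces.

mint fir bay plum cedar hop reed sage ivy kale fig elm

The last element of post-order is the root; it splits in-order into left and right subtrees.
Root mint: left subtree has 5 nodes {plum, bay, cedar, fir, hop}, right has 6 {sage, reed, fig, kale, ivy, elm}.
  Root fir: left subtree has 3 nodes {plum, bay, cedar}, right has 1 {hop}.
    Root bay: left subtree has 1 node {plum}, right has 1 {cedar}.
  Root reed: left subtree has 1 node {sage}, right has 4 {fig, kale, ivy, elm}.
    Root ivy: left subtree has 2 nodes {fig, kale}, right has 1 {elm}.
      Root kale: left subtree has 1 node {fig}, right has 0 { }.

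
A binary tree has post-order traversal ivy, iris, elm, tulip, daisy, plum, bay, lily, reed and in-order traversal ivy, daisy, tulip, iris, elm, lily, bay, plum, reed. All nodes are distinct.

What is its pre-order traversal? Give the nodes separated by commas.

reed, lily, daisy, ivy, tulip, elm, iris, bay, plum

The last element of post-order is the root; it splits in-order into left and right subtrees.
Root reed: left subtree has 8 nodes {ivy, daisy, tulip, iris, elm, lily, bay, plum}, right has 0 { }.
  Root lily: left subtree has 5 nodes {ivy, daisy, tulip, iris, elm}, right has 2 {bay, plum}.
    Root daisy: left subtree has 1 node {ivy}, right has 3 {tulip, iris, elm}.
      Root tulip: left subtree has 0 nodes { }, right has 2 {iris, elm}.
        Root elm: left subtree has 1 node {iris}, right has 0 { }.
    Root bay: left subtree has 0 nodes { }, right has 1 {plum}.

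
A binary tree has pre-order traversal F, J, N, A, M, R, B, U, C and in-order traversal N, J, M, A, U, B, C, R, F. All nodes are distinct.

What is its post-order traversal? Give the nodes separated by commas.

The first element of pre-order is the root; it splits in-order into left and right subtrees.
Root F: left subtree has 8 nodes {N, J, M, A, U, B, C, R}, right has 0 { }.
  Root J: left subtree has 1 node {N}, right has 6 {M, A, U, B, C, R}.
    Root A: left subtree has 1 node {M}, right has 4 {U, B, C, R}.
      Root R: left subtree has 3 nodes {U, B, C}, right has 0 { }.
        Root B: left subtree has 1 node {U}, right has 1 {C}.

N, M, U, C, B, R, A, J, F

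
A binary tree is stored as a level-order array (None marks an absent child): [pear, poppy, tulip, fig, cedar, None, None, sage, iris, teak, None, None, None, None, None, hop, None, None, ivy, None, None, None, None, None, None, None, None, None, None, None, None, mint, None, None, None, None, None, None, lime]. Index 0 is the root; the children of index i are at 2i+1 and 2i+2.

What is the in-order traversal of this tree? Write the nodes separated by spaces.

In-order visits the left subtree, then the node, then the right subtree.
At pear: go left to poppy.
  At poppy: go left to fig.
    At fig: go left to sage.
      At sage: go left to hop.
        At hop: go left to mint.
          mint is a leaf — visit mint.
        Visit hop.
        At hop: no right child.
      Visit sage.
      At sage: no right child.
    Visit fig.
    At fig: go right to iris.
      At iris: no left child.
      Visit iris.
      At iris: go right to ivy.
        At ivy: no left child.
        Visit ivy.
        At ivy: go right to lime.
          lime is a leaf — visit lime.
  Visit poppy.
  At poppy: go right to cedar.
    At cedar: go left to teak.
      teak is a leaf — visit teak.
    Visit cedar.
    At cedar: no right child.
Visit pear.
At pear: go right to tulip.
  tulip is a leaf — visit tulip.

mint hop sage fig iris ivy lime poppy teak cedar pear tulip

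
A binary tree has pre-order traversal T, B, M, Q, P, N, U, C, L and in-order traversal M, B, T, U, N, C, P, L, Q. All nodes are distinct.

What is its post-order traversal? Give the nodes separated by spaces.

M B U C N L P Q T

The first element of pre-order is the root; it splits in-order into left and right subtrees.
Root T: left subtree has 2 nodes {M, B}, right has 6 {U, N, C, P, L, Q}.
  Root B: left subtree has 1 node {M}, right has 0 { }.
  Root Q: left subtree has 5 nodes {U, N, C, P, L}, right has 0 { }.
    Root P: left subtree has 3 nodes {U, N, C}, right has 1 {L}.
      Root N: left subtree has 1 node {U}, right has 1 {C}.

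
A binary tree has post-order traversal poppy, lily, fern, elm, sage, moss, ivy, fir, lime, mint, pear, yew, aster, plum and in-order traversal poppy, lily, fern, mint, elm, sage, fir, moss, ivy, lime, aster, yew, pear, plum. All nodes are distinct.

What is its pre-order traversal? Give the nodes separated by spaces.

The last element of post-order is the root; it splits in-order into left and right subtrees.
Root plum: left subtree has 13 nodes {poppy, lily, fern, mint, elm, sage, fir, moss, ivy, lime, aster, yew, pear}, right has 0 { }.
  Root aster: left subtree has 10 nodes {poppy, lily, fern, mint, elm, sage, fir, moss, ivy, lime}, right has 2 {yew, pear}.
    Root mint: left subtree has 3 nodes {poppy, lily, fern}, right has 6 {elm, sage, fir, moss, ivy, lime}.
      Root fern: left subtree has 2 nodes {poppy, lily}, right has 0 { }.
        Root lily: left subtree has 1 node {poppy}, right has 0 { }.
      Root lime: left subtree has 5 nodes {elm, sage, fir, moss, ivy}, right has 0 { }.
        Root fir: left subtree has 2 nodes {elm, sage}, right has 2 {moss, ivy}.
          Root sage: left subtree has 1 node {elm}, right has 0 { }.
          Root ivy: left subtree has 1 node {moss}, right has 0 { }.
    Root yew: left subtree has 0 nodes { }, right has 1 {pear}.

plum aster mint fern lily poppy lime fir sage elm ivy moss yew pear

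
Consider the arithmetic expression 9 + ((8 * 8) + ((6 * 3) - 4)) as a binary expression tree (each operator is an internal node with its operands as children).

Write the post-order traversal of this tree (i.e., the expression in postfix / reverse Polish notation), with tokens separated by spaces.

Post-order on an expression tree gives postfix notation: for each operator, emit left operand, right operand, then the operator.

9 8 8 * 6 3 * 4 - + +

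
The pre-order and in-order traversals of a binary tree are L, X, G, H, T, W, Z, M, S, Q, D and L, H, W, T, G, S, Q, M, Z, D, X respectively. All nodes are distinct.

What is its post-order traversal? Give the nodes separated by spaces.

The first element of pre-order is the root; it splits in-order into left and right subtrees.
Root L: left subtree has 0 nodes { }, right has 10 {H, W, T, G, S, Q, M, Z, D, X}.
  Root X: left subtree has 9 nodes {H, W, T, G, S, Q, M, Z, D}, right has 0 { }.
    Root G: left subtree has 3 nodes {H, W, T}, right has 5 {S, Q, M, Z, D}.
      Root H: left subtree has 0 nodes { }, right has 2 {W, T}.
        Root T: left subtree has 1 node {W}, right has 0 { }.
      Root Z: left subtree has 3 nodes {S, Q, M}, right has 1 {D}.
        Root M: left subtree has 2 nodes {S, Q}, right has 0 { }.
          Root S: left subtree has 0 nodes { }, right has 1 {Q}.

W T H Q S M D Z G X L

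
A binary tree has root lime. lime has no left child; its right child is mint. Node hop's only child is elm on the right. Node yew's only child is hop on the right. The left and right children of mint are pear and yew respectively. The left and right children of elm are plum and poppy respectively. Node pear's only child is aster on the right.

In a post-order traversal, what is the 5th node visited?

Post-order visits the left subtree, then the right subtree, then the node.
At lime: no left child.
At lime: go right to mint.
  At mint: go left to pear.
    At pear: no left child.
    At pear: go right to aster.
      aster is a leaf — visit aster.
    Visit pear.
  At mint: go right to yew.
    At yew: no left child.
    At yew: go right to hop.
      At hop: no left child.
      At hop: go right to elm.
        At elm: go left to plum.
          plum is a leaf — visit plum.
        At elm: go right to poppy.
          poppy is a leaf — visit poppy.
        Visit elm.
      Visit hop.
    Visit yew.
  Visit mint.
Visit lime.
Full post-order sequence: aster, pear, plum, poppy, elm, hop, yew, mint, lime.

elm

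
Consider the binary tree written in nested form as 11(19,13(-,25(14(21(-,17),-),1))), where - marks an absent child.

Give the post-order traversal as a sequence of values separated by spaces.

Post-order visits the left subtree, then the right subtree, then the node.
At 11: go left to 19.
  19 is a leaf — visit 19.
At 11: go right to 13.
  At 13: no left child.
  At 13: go right to 25.
    At 25: go left to 14.
      At 14: go left to 21.
        At 21: no left child.
        At 21: go right to 17.
          17 is a leaf — visit 17.
        Visit 21.
      At 14: no right child.
      Visit 14.
    At 25: go right to 1.
      1 is a leaf — visit 1.
    Visit 25.
  Visit 13.
Visit 11.

19 17 21 14 1 25 13 11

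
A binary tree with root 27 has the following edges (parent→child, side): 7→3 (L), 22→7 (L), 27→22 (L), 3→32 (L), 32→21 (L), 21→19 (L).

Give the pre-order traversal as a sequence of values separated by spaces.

Pre-order visits the node, then its left subtree, then its right subtree.
Visit 27.
At 27: go left to 22.
  Visit 22.
  At 22: go left to 7.
    Visit 7.
    At 7: go left to 3.
      Visit 3.
      At 3: go left to 32.
        Visit 32.
        At 32: go left to 21.
          Visit 21.
          At 21: go left to 19.
            19 is a leaf — visit 19.
          At 21: no right child.
        At 32: no right child.
      At 3: no right child.
    At 7: no right child.
  At 22: no right child.
At 27: no right child.

27 22 7 3 32 21 19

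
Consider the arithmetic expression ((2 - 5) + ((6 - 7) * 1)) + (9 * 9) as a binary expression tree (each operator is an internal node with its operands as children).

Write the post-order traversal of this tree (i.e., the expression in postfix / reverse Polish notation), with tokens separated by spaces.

2 5 - 6 7 - 1 * + 9 9 * +

Post-order on an expression tree gives postfix notation: for each operator, emit left operand, right operand, then the operator.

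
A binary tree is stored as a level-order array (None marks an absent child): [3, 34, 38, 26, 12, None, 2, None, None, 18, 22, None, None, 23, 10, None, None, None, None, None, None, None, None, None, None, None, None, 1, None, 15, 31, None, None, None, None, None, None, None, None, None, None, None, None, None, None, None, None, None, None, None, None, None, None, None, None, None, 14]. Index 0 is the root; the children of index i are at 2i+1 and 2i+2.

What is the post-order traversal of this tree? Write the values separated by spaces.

26 18 22 12 34 14 1 23 15 31 10 2 38 3

Post-order visits the left subtree, then the right subtree, then the node.
At 3: go left to 34.
  At 34: go left to 26.
    26 is a leaf — visit 26.
  At 34: go right to 12.
    At 12: go left to 18.
      18 is a leaf — visit 18.
    At 12: go right to 22.
      22 is a leaf — visit 22.
    Visit 12.
  Visit 34.
At 3: go right to 38.
  At 38: no left child.
  At 38: go right to 2.
    At 2: go left to 23.
      At 23: go left to 1.
        At 1: no left child.
        At 1: go right to 14.
          14 is a leaf — visit 14.
        Visit 1.
      At 23: no right child.
      Visit 23.
    At 2: go right to 10.
      At 10: go left to 15.
        15 is a leaf — visit 15.
      At 10: go right to 31.
        31 is a leaf — visit 31.
      Visit 10.
    Visit 2.
  Visit 38.
Visit 3.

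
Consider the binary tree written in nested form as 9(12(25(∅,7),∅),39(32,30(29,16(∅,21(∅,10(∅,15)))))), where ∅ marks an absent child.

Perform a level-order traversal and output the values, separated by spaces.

9 12 39 25 32 30 7 29 16 21 10 15

Level-order visits nodes level by level from the root, left to right within each level.
Level 0: 9
Level 1: 12, 39
Level 2: 25, 32, 30
Level 3: 7, 29, 16
Level 4: 21
Level 5: 10
Level 6: 15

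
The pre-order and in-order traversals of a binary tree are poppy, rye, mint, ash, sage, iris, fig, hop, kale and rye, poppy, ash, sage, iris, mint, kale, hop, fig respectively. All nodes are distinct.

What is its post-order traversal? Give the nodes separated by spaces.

rye iris sage ash kale hop fig mint poppy

The first element of pre-order is the root; it splits in-order into left and right subtrees.
Root poppy: left subtree has 1 node {rye}, right has 7 {ash, sage, iris, mint, kale, hop, fig}.
  Root mint: left subtree has 3 nodes {ash, sage, iris}, right has 3 {kale, hop, fig}.
    Root ash: left subtree has 0 nodes { }, right has 2 {sage, iris}.
      Root sage: left subtree has 0 nodes { }, right has 1 {iris}.
    Root fig: left subtree has 2 nodes {kale, hop}, right has 0 { }.
      Root hop: left subtree has 1 node {kale}, right has 0 { }.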